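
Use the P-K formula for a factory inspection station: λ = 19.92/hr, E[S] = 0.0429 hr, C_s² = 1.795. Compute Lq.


ρ = λ·E[S] = 19.92·0.0429 = 0.8546
Lq = ρ²(1+C_s²)/(2(1−ρ)) = 0.7303·(1+1.795)/(2·0.1454)
= 0.7303·2.7950/0.2909 = 7.01754

Final: 7.01754


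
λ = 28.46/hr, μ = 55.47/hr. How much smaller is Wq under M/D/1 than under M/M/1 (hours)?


ρ = 28.46/55.47 = 0.5131
Wq(M/M/1) = ρ/(μ−λ) = 0.5131/27.01 = 0.01900 hr
Wq(M/D/1) = ρ/(2(μ−λ)) = 0.009498 hr
Savings = 0.01900 − 0.009498 = 0.009498 hr

Final: 0.009498 hr


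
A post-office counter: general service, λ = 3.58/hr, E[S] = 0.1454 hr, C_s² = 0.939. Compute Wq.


ρ = λ·E[S] = 3.58·0.1454 = 0.5205
E[S²] = E[S]²(1+C_s²) = 0.1454²·(1+0.939) = 0.040993
Wq = λ·E[S²]/(2(1−ρ)) = 3.58·0.040993/(2·0.4795) = 0.15304 hr

Final: 0.15304 hr


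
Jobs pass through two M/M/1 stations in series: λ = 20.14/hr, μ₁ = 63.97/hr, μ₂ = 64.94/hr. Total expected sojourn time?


Each node sees arrival rate λ = 20.14/hr (tandem ⇒ throughput preserved).
W₁ = 1/(μ₁−λ) = 1/(63.97−20.14) = 0.02282 hr
W₂ = 1/(μ₂−λ) = 1/(64.94−20.14) = 0.02232 hr
W_total = W₁ + W₂ = 0.02282 + 0.02232 = 0.04514 hr

Final: 0.04514 hr


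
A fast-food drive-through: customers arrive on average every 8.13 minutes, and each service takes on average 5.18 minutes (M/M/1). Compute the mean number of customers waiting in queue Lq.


λ = 60/8.13 = 7.3801 /hr
μ = 60/5.18 = 11.5830 /hr
ρ = λ/μ = 7.3801/11.5830 = 0.6371
Lq = ρ²/(1−ρ) = 0.4060/0.3629 = 1.1188

Final: 1.1188


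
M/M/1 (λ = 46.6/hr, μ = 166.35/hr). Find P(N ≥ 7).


ρ = 46.6/166.35 = 0.2801
P(N ≥ n) = ρ^n = 0.2801^7 = 0.0001354

Final: 0.0001354


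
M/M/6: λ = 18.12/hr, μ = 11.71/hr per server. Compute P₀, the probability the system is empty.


a = λ/μ = 18.12/11.71 = 1.5474; ρ = a/c = 0.2579
Σ_{k=0}^{5} a^k/k! (terms k=0..5) = 1.00000 + 1.54740 + 1.19722 + 0.61752 + 0.23889 + 0.07393 = 4.67495
Tail: a^6/(6!(1−ρ)) = 13.72802/(720·0.7421) = 0.02569
P₀ = 1/(4.67495 + 0.02569) = 1/4.70065 = 0.212737

Final: 0.212737


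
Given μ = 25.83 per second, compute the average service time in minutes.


Mean service time = 1/μ = 1/25.83 second = 0.03871 second
In minutes: 0.03871 × 0.0166667 = 0.0006452 min

Final: 0.0006452 min


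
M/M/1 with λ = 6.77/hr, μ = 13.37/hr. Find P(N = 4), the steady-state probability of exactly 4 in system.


ρ = 6.77/13.37 = 0.5064
P_n = (1−ρ)·ρ^n = (1 − 0.5064)·0.5064^4 = 0.4936·0.065740 = 0.032452

Final: 0.032452


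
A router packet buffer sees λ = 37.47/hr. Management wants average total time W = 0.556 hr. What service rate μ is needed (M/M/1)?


W = 1/(μ−λ) ⇒ μ − λ = 1/W = 1/0.556 = 1.7986
μ = λ + 1/W = 37.47 + 1.7986 = 39.2686 per hr

Final: 39.2686 /hr


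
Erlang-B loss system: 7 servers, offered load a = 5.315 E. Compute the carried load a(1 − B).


B(7,5.315) = 0.140552 (Erlang-B)
Carried load = a(1 − B) = 5.315·(1 − 0.140552) = 5.315·0.859448 = 4.5680 E

Final: 4.5680 Erlangs


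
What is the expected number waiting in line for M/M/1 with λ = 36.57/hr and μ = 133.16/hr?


ρ = 36.57/133.16 = 0.2746
Lq = ρ²/(1−ρ) = 0.07542/0.7254 = 0.1040

Final: 0.1040


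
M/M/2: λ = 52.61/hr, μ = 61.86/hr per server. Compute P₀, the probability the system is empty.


a = λ/μ = 52.61/61.86 = 0.8505; ρ = a/c = 0.4252
Σ_{k=0}^{1} a^k/k! (terms k=0..1) = 1.00000 + 0.85047 = 1.85047
Tail: a^2/(2!(1−ρ)) = 0.72330/(2·0.5748) = 0.62921
P₀ = 1/(1.85047 + 0.62921) = 1/2.47968 = 0.403278

Final: 0.403278


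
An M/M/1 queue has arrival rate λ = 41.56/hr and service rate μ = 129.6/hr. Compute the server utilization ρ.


ρ = λ/μ = 41.56/129.6 = 0.3207

Final: 0.3207


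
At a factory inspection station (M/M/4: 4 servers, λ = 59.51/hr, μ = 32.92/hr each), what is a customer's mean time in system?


a = 1.8077; ρ = 0.4519; P₀ = 0.160307
Lq = P₀·a^c·ρ/(c!(1−ρ)²) = 0.10731
Wq = Lq/λ = 0.10731/59.51 = 0.001803 hr
W = Wq + 1/μ = 0.001803 + 0.03038 = 0.03218 hr

Final: 0.03218 hr


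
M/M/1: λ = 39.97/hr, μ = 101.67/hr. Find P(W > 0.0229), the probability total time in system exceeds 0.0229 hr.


W ~ Exponential(μ−λ) for M/M/1.
μ − λ = 101.67 − 39.97 = 61.7000
P(W > t) = e^{−(μ−λ)t} = e^{−1.4129} = 0.243429

Final: 0.243429


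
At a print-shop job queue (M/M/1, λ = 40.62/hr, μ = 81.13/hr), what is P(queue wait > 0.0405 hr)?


ρ = 40.62/81.13 = 0.5007
P(Wq > t) = ρ·e^{−(μ−λ)t} = 0.5007·e^{−1.6407}
= 0.5007·0.193853 = 0.097058

Final: 0.097058


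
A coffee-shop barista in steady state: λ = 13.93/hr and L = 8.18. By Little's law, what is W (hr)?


W = L/λ = 8.18/13.93 = 0.5872 hr

Final: 0.5872 hr


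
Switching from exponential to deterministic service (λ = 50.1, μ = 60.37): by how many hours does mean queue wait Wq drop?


ρ = 50.1/60.37 = 0.8299
Wq(M/M/1) = ρ/(μ−λ) = 0.8299/10.27 = 0.08081 hr
Wq(M/D/1) = ρ/(2(μ−λ)) = 0.04040 hr
Savings = 0.08081 − 0.04040 = 0.04040 hr

Final: 0.04040 hr


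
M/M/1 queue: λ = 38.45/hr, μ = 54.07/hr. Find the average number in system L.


ρ = λ/μ = 38.45/54.07 = 0.7111
L = ρ/(1−ρ) = 0.7111/(1 − 0.7111) = 0.7111/0.2889 = 2.4616

Final: 2.4616


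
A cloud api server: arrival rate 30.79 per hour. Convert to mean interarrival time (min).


Mean interarrival time = 1/λ = 1/30.79 hour = 0.03248 hour
In minutes: 0.03248 × 60 = 1.9487 min

Final: 1.9487 min


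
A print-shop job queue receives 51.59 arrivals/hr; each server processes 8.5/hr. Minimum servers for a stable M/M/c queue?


Stability requires cμ > λ ⇔ c > λ/μ.
λ/μ = 51.59/8.5 = 6.0694
Minimum integer c = ⌊6.0694⌋ + 1 = 7
Check: 7·8.5 = 59.50 > 51.59, while 6·8.5 = 51.00 ≤ 51.59

Final: 7 servers


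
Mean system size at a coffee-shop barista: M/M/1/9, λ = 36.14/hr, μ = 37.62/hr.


ρ = 36.14/37.62 = 0.9607
L = ρ[1 − (K+1)ρ^K + Kρ^(K+1)] / [(1−ρ)(1−ρ^(K+1))]
Numerator: 0.9607·(1 − 10·0.696826 + 9·0.669412) = 0.054230
Denominator: (0.03934)·(0.330588) = 0.013006
L = 0.054230/0.013006 = 4.1698

Final: 4.1698


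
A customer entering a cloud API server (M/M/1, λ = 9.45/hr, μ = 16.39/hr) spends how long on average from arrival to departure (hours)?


W = 1/(μ−λ) = 1/(16.39 − 9.45) = 1/6.94 = 0.1441 hr

Final: 0.1441 hr


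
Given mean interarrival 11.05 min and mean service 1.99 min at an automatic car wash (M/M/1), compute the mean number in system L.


λ = 60/11.05 = 5.4299 /hr
μ = 60/1.99 = 30.1508 /hr
ρ = λ/μ = 5.4299/30.1508 = 0.1801
L = ρ/(1−ρ) = 0.1801/0.8199 = 0.2196

Final: 0.2196


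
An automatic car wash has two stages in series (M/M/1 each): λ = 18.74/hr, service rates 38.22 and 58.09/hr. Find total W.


Each node sees arrival rate λ = 18.74/hr (tandem ⇒ throughput preserved).
W₁ = 1/(μ₁−λ) = 1/(38.22−18.74) = 0.05133 hr
W₂ = 1/(μ₂−λ) = 1/(58.09−18.74) = 0.02541 hr
W_total = W₁ + W₂ = 0.05133 + 0.02541 = 0.07675 hr

Final: 0.07675 hr


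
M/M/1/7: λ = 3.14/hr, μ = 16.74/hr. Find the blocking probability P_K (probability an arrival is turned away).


ρ = λ/μ = 3.14/16.74 = 0.1876
P_K = (1−ρ)ρ^K/(1−ρ^(K+1)) = (0.8124·0.000008170)/(1 − 0.000001532)
= 0.000006637/0.999998 = 0.000006637

Final: 0.000006637


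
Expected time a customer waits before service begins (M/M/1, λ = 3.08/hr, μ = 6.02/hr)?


ρ = 3.08/6.02 = 0.5116
Wq = ρ/(μ−λ) = 0.5116/(6.02 − 3.08) = 0.5116/2.94 = 0.1740 hr

Final: 0.1740 hr


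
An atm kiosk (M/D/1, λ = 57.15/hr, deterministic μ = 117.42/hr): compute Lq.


ρ = 57.15/117.42 = 0.4867
M/D/1: Lq = ρ²/(2(1−ρ)) = 0.2369/(2·0.5133) = 0.23076

Final: 0.23076


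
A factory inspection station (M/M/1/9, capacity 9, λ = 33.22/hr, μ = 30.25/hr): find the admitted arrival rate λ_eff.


ρ = 1.0982; P_K = (1−ρ)ρ^9/(1−ρ^10) = 0.147040
λ_eff = λ(1 − P_K) = 33.22·(1 − 0.147040) = 33.22·0.852960 = 28.3353 /hr

Final: 28.3353 /hr


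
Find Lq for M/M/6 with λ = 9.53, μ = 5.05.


a = λ/μ = 1.8871; ρ = a/6 = 0.3145
P₀ = 0.151349
Lq = P₀·a^c·ρ / (c!·(1−ρ)²) = 0.151349·45.16574·0.3145/(720·0.46988)
= 0.006355

Final: 0.006355


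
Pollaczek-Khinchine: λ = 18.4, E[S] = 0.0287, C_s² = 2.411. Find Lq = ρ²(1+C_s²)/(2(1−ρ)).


ρ = λ·E[S] = 18.4·0.0287 = 0.5281
Lq = ρ²(1+C_s²)/(2(1−ρ)) = 0.2789·(1+2.411)/(2·0.4719)
= 0.2789·3.4110/0.9438 = 1.00782

Final: 1.00782


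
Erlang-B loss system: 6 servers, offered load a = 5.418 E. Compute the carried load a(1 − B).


B(6,5.418) = 0.222997 (Erlang-B)
Carried load = a(1 − B) = 5.418·(1 − 0.222997) = 5.418·0.777003 = 4.2098 E

Final: 4.2098 Erlangs


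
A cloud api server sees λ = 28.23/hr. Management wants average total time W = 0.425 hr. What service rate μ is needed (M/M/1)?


W = 1/(μ−λ) ⇒ μ − λ = 1/W = 1/0.425 = 2.3529
μ = λ + 1/W = 28.23 + 2.3529 = 30.5829 per hr

Final: 30.5829 /hr


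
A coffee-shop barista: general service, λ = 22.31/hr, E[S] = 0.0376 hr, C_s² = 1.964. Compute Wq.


ρ = λ·E[S] = 22.31·0.0376 = 0.8389
E[S²] = E[S]²(1+C_s²) = 0.0376²·(1+1.964) = 0.004190
Wq = λ·E[S²]/(2(1−ρ)) = 22.31·0.004190/(2·0.1611) = 0.29007 hr

Final: 0.29007 hr


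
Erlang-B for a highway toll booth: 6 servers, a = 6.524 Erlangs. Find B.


B(c,a) = (a^c/c!) / Σ_{k=0}^{c} a^k/k!
a^6/6! = 107.090567
Σ terms (k=0..6): 1.00000 + 6.52400 + 21.28129 + 46.27971 + 75.48220 + 98.48918 + 107.09057 = 356.146944
B = 107.090567/356.146944 = 0.300692

Final: 0.300692


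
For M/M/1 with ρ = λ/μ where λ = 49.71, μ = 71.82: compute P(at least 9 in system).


ρ = 49.71/71.82 = 0.6921
P(N ≥ n) = ρ^n = 0.6921^9 = 0.036457

Final: 0.036457


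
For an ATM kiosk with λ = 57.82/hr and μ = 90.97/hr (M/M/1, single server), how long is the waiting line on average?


ρ = 57.82/90.97 = 0.6356
Lq = ρ²/(1−ρ) = 0.4040/0.3644 = 1.1086

Final: 1.1086


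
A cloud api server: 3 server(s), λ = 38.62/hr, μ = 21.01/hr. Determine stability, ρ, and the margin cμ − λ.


Total capacity cμ = 3·21.01 = 63.03/hr
ρ = λ/(cμ) = 38.62/63.03 = 0.6127
Stable ⇔ ρ < 1: YES
Spare capacity = cμ − λ = 63.03 − 38.62 = 24.41/hr

Final: ρ = 0.6127; stable; margin = 24.41/hr


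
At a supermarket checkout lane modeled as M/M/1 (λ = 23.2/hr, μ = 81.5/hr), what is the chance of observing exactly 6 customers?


ρ = 23.2/81.5 = 0.2847
P_n = (1−ρ)·ρ^n = (1 − 0.2847)·0.2847^6 = 0.7153·0.0005321 = 0.0003806

Final: 0.0003806


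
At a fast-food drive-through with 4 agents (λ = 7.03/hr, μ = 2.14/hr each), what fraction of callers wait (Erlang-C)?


a = λ/μ = 3.2850; ρ = a/4 = 0.8213
P₀ = 0.023399 (from M/M/c formula)
C(c,a) = [a^c/(c!(1−ρ))]·P₀ = [116.45716/(24·0.1787)]·0.023399
= 27.14797·0.023399 = 0.635230

Final: 0.635230


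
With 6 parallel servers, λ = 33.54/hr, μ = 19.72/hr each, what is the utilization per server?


ρ = λ/(cμ) = 33.54/(6·19.72) = 33.54/118.32 = 0.2835

Final: 0.2835


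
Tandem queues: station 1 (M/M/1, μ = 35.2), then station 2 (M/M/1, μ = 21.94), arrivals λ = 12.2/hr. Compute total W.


Each node sees arrival rate λ = 12.2/hr (tandem ⇒ throughput preserved).
W₁ = 1/(μ₁−λ) = 1/(35.2−12.2) = 0.04348 hr
W₂ = 1/(μ₂−λ) = 1/(21.94−12.2) = 0.10267 hr
W_total = W₁ + W₂ = 0.04348 + 0.10267 = 0.14615 hr

Final: 0.14615 hr


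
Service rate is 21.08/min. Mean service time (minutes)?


Mean service time = 1/μ = 1/21.08 minute = 0.04744 minute
In minutes: 0.04744 × 1 = 0.04744 min

Final: 0.04744 min


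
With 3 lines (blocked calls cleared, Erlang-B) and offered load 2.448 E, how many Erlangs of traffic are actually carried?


B(3,2.448) = 0.275050 (Erlang-B)
Carried load = a(1 − B) = 2.448·(1 − 0.275050) = 2.448·0.724950 = 1.7747 E

Final: 1.7747 Erlangs


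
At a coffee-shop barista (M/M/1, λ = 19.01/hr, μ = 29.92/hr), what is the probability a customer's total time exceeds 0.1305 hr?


W ~ Exponential(μ−λ) for M/M/1.
μ − λ = 29.92 − 19.01 = 10.9100
P(W > t) = e^{−(μ−λ)t} = e^{−1.4238} = 0.240808

Final: 0.240808


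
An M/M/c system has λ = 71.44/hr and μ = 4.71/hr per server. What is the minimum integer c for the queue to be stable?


Stability requires cμ > λ ⇔ c > λ/μ.
λ/μ = 71.44/4.71 = 15.1677
Minimum integer c = ⌊15.1677⌋ + 1 = 16
Check: 16·4.71 = 75.36 > 71.44, while 15·4.71 = 70.65 ≤ 71.44

Final: 16 servers


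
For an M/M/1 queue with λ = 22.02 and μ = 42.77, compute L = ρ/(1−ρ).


ρ = λ/μ = 22.02/42.77 = 0.5148
L = ρ/(1−ρ) = 0.5148/(1 − 0.5148) = 0.5148/0.4852 = 1.0612

Final: 1.0612


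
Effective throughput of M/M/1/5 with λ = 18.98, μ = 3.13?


ρ = 6.0639; P_K = (1−ρ)ρ^5/(1−ρ^6) = 0.835106
λ_eff = λ(1 − P_K) = 18.98·(1 − 0.835106) = 18.98·0.164894 = 3.1297 /hr

Final: 3.1297 /hr


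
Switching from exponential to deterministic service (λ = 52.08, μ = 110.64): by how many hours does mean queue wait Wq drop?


ρ = 52.08/110.64 = 0.4707
Wq(M/M/1) = ρ/(μ−λ) = 0.4707/58.56 = 0.008038 hr
Wq(M/D/1) = ρ/(2(μ−λ)) = 0.004019 hr
Savings = 0.008038 − 0.004019 = 0.004019 hr

Final: 0.004019 hr


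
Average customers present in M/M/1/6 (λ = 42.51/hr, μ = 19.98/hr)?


ρ = 42.51/19.98 = 2.1276
L = ρ[1 − (K+1)ρ^K + Kρ^(K+1)] / [(1−ρ)(1−ρ^(K+1))]
Numerator: 2.1276·(1 − 7·92.762774 + 6·197.364640) = 1140.085914
Denominator: (-1.1276)·(-196.364640) = 221.426194
L = 1140.085914/221.426194 = 5.1488

Final: 5.1488


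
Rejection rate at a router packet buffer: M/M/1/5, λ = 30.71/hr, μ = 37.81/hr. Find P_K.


ρ = λ/μ = 30.71/37.81 = 0.8122
P_K = (1−ρ)ρ^K/(1−ρ^(K+1)) = (0.1878·0.353481)/(1 − 0.287104)
= 0.066377/0.712896 = 0.093109

Final: 0.093109


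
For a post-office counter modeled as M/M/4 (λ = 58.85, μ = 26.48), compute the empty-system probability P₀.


a = λ/μ = 58.85/26.48 = 2.2224; ρ = a/c = 0.5556
Σ_{k=0}^{3} a^k/k! (terms k=0..3) = 1.00000 + 2.22243 + 2.46960 + 1.82951 = 7.52154
Tail: a^4/(4!(1−ρ)) = 24.39574/(24·0.4444) = 2.28737
P₀ = 1/(7.52154 + 2.28737) = 1/9.80891 = 0.101948

Final: 0.101948


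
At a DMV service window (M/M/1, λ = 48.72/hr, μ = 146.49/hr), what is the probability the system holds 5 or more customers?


ρ = 48.72/146.49 = 0.3326
P(N ≥ n) = ρ^n = 0.3326^5 = 0.004069

Final: 0.004069


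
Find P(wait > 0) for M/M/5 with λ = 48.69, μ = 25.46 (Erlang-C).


a = λ/μ = 1.9124; ρ = a/5 = 0.3825
P₀ = 0.146857 (from M/M/c formula)
C(c,a) = [a^c/(c!(1−ρ))]·P₀ = [25.58037/(120·0.6175)]·0.146857
= 0.34520·0.146857 = 0.050696

Final: 0.050696


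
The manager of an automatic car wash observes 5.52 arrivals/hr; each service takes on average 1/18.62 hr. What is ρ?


ρ = λ/μ = 5.52/18.62 = 0.2965

Final: 0.2965


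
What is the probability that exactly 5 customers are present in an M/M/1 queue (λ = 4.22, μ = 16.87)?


ρ = 4.22/16.87 = 0.2501
P_n = (1−ρ)·ρ^n = (1 − 0.2501)·0.2501^5 = 0.7499·0.0009795 = 0.0007345

Final: 0.0007345


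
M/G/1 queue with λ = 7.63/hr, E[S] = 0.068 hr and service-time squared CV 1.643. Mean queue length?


ρ = λ·E[S] = 7.63·0.068 = 0.5188
Lq = ρ²(1+C_s²)/(2(1−ρ)) = 0.2692·(1+1.643)/(2·0.4812)
= 0.2692·2.6430/0.9623 = 0.73934

Final: 0.73934


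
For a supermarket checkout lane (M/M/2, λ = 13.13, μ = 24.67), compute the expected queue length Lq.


a = λ/μ = 0.5322; ρ = a/2 = 0.2661
P₀ = 0.579638
Lq = P₀·a^c·ρ / (c!·(1−ρ)²) = 0.579638·0.28326·0.2661/(2·0.53859)
= 0.04056

Final: 0.04056


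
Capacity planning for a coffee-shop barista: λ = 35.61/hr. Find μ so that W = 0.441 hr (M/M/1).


W = 1/(μ−λ) ⇒ μ − λ = 1/W = 1/0.441 = 2.2676
μ = λ + 1/W = 35.61 + 2.2676 = 37.8776 per hr

Final: 37.8776 /hr


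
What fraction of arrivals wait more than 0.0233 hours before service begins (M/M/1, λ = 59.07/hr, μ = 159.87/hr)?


ρ = 59.07/159.87 = 0.3695
P(Wq > t) = ρ·e^{−(μ−λ)t} = 0.3695·e^{−2.3486}
= 0.3695·0.095499 = 0.035286

Final: 0.035286


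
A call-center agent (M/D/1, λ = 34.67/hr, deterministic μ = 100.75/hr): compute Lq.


ρ = 34.67/100.75 = 0.3441
M/D/1: Lq = ρ²/(2(1−ρ)) = 0.1184/(2·0.6559) = 0.09027

Final: 0.09027


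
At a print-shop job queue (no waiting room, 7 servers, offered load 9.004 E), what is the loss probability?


B(c,a) = (a^c/c!) / Σ_{k=0}^{c} a^k/k!
a^7/7! = 951.958175
Σ terms (k=0..7): 1.00000 + 9.00400 + 40.53601 + 121.66207 + 273.86132 + 493.16947 + 740.08299 + 951.95818 = 2631.274040
B = 951.958175/2631.274040 = 0.361786

Final: 0.361786


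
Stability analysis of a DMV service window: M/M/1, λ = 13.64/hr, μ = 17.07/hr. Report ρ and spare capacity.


Total capacity cμ = 1·17.07 = 17.07/hr
ρ = λ/(cμ) = 13.64/17.07 = 0.7991
Stable ⇔ ρ < 1: YES
Spare capacity = cμ − λ = 17.07 − 13.64 = 3.43/hr

Final: ρ = 0.7991; stable; margin = 3.43/hr


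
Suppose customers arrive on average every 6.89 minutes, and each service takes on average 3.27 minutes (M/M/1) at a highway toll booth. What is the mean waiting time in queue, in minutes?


λ = 60/6.89 = 8.7083 /hr
μ = 60/3.27 = 18.3486 /hr
ρ = λ/μ = 8.7083/18.3486 = 0.4746
Wq = ρ/(μ−λ) = 0.4746/(18.3486−8.7083) = 0.04923 hr
In minutes: 0.04923·60 = 2.954 min

Final: 2.954 min


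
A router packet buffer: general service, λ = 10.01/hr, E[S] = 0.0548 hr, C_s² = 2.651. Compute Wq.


ρ = λ·E[S] = 10.01·0.0548 = 0.5485
E[S²] = E[S]²(1+C_s²) = 0.0548²·(1+2.651) = 0.010964
Wq = λ·E[S²]/(2(1−ρ)) = 10.01·0.010964/(2·0.4515) = 0.12155 hr

Final: 0.12155 hr


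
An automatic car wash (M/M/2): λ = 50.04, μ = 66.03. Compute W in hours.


a = 0.7578; ρ = 0.3789; P₀ = 0.450412
Lq = P₀·a^c·ρ/(c!(1−ρ)²) = 0.12705
Wq = Lq/λ = 0.12705/50.04 = 0.002539 hr
W = Wq + 1/μ = 0.002539 + 0.01514 = 0.01768 hr

Final: 0.01768 hr


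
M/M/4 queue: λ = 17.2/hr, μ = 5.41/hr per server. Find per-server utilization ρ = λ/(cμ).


ρ = λ/(cμ) = 17.2/(4·5.41) = 17.2/21.64 = 0.7948

Final: 0.7948


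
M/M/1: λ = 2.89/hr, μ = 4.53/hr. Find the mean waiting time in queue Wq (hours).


ρ = 2.89/4.53 = 0.6380
Wq = ρ/(μ−λ) = 0.6380/(4.53 − 2.89) = 0.6380/1.64 = 0.3890 hr

Final: 0.3890 hr


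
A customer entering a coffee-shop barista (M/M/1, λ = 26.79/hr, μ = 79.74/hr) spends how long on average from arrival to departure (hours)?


W = 1/(μ−λ) = 1/(79.74 − 26.79) = 1/52.95 = 0.01889 hr

Final: 0.01889 hr


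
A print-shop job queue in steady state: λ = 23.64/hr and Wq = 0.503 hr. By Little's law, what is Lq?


Lq = λWq = 23.64·0.503 = 11.8909

Final: 11.8909


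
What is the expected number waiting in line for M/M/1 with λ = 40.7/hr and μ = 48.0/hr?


ρ = 40.7/48.0 = 0.8479
Lq = ρ²/(1−ρ) = 0.7190/0.1521 = 4.7274

Final: 4.7274


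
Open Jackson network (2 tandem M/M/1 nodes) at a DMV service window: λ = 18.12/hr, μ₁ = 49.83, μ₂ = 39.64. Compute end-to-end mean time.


Each node sees arrival rate λ = 18.12/hr (tandem ⇒ throughput preserved).
W₁ = 1/(μ₁−λ) = 1/(49.83−18.12) = 0.03154 hr
W₂ = 1/(μ₂−λ) = 1/(39.64−18.12) = 0.04647 hr
W_total = W₁ + W₂ = 0.03154 + 0.04647 = 0.07800 hr

Final: 0.07800 hr


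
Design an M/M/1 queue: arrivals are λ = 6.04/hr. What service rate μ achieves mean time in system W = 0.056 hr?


W = 1/(μ−λ) ⇒ μ − λ = 1/W = 1/0.056 = 17.8571
μ = λ + 1/W = 6.04 + 17.8571 = 23.8971 per hr

Final: 23.8971 /hr


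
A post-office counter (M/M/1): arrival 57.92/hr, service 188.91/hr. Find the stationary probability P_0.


ρ = 57.92/188.91 = 0.3066
P_n = (1−ρ)·ρ^n = (1 − 0.3066)·0.3066^0 = 0.6934·1.000000 = 0.693399

Final: 0.693399


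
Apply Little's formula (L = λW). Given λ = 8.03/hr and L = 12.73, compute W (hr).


W = L/λ = 12.73/8.03 = 1.5853 hr

Final: 1.5853 hr


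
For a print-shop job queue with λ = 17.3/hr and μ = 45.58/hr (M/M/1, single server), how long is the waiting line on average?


ρ = 17.3/45.58 = 0.3796
Lq = ρ²/(1−ρ) = 0.1441/0.6204 = 0.2322

Final: 0.2322


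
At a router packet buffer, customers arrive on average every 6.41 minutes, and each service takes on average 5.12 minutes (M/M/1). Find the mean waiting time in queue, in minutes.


λ = 60/6.41 = 9.3604 /hr
μ = 60/5.12 = 11.7188 /hr
ρ = λ/μ = 9.3604/11.7188 = 0.7988
Wq = ρ/(μ−λ) = 0.7988/(11.7188−9.3604) = 0.33869 hr
In minutes: 0.33869·60 = 20.321 min

Final: 20.321 min


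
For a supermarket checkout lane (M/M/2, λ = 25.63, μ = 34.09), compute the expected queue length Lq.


a = λ/μ = 0.7518; ρ = a/2 = 0.3759
P₀ = 0.453576
Lq = P₀·a^c·ρ / (c!·(1−ρ)²) = 0.453576·0.56525·0.3759/(2·0.38948)
= 0.12373

Final: 0.12373


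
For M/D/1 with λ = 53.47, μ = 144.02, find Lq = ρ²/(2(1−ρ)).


ρ = 53.47/144.02 = 0.3713
M/D/1: Lq = ρ²/(2(1−ρ)) = 0.1378/(2·0.6287) = 0.10962

Final: 0.10962


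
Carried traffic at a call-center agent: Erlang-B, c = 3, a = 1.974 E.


B(3,1.974) = 0.206630 (Erlang-B)
Carried load = a(1 − B) = 1.974·(1 − 0.206630) = 1.974·0.793370 = 1.5661 E

Final: 1.5661 Erlangs


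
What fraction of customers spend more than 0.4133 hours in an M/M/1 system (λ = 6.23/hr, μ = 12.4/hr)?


W ~ Exponential(μ−λ) for M/M/1.
μ − λ = 12.4 − 6.23 = 6.1700
P(W > t) = e^{−(μ−λ)t} = e^{−2.5501} = 0.078077

Final: 0.078077


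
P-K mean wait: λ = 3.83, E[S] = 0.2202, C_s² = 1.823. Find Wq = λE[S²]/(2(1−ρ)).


ρ = λ·E[S] = 3.83·0.2202 = 0.8434
E[S²] = E[S]²(1+C_s²) = 0.2202²·(1+1.823) = 0.136882
Wq = λ·E[S²]/(2(1−ρ)) = 3.83·0.136882/(2·0.1566) = 1.67351 hr

Final: 1.67351 hr


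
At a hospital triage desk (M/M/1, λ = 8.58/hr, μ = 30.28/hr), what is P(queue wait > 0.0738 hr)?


ρ = 8.58/30.28 = 0.2834
P(Wq > t) = ρ·e^{−(μ−λ)t} = 0.2834·e^{−1.6015}
= 0.2834·0.201602 = 0.057125

Final: 0.057125


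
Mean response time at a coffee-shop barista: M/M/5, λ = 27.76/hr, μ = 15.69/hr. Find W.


a = 1.7693; ρ = 0.3539; P₀ = 0.169796
Lq = P₀·a^c·ρ/(c!(1−ρ)²) = 0.02079
Wq = Lq/λ = 0.02079/27.76 = 0.0007490 hr
W = Wq + 1/μ = 0.0007490 + 0.06373 = 0.06448 hr

Final: 0.06448 hr


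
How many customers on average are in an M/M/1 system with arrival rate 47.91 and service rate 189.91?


ρ = λ/μ = 47.91/189.91 = 0.2523
L = ρ/(1−ρ) = 0.2523/(1 − 0.2523) = 0.2523/0.7477 = 0.3374

Final: 0.3374


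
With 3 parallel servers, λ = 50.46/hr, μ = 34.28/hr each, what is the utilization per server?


ρ = λ/(cμ) = 50.46/(3·34.28) = 50.46/102.84 = 0.4907

Final: 0.4907


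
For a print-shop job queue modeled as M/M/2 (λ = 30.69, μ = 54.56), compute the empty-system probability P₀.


a = λ/μ = 30.69/54.56 = 0.5625; ρ = a/c = 0.2812
Σ_{k=0}^{1} a^k/k! (terms k=0..1) = 1.00000 + 0.56250 = 1.56250
Tail: a^2/(2!(1−ρ)) = 0.31641/(2·0.7188) = 0.22011
P₀ = 1/(1.56250 + 0.22011) = 1/1.78261 = 0.560976

Final: 0.560976


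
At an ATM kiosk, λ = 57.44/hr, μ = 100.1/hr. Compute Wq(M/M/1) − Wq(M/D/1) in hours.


ρ = 57.44/100.1 = 0.5738
Wq(M/M/1) = ρ/(μ−λ) = 0.5738/42.66 = 0.01345 hr
Wq(M/D/1) = ρ/(2(μ−λ)) = 0.006726 hr
Savings = 0.01345 − 0.006726 = 0.006726 hr

Final: 0.006726 hr


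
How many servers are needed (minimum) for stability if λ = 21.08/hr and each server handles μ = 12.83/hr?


Stability requires cμ > λ ⇔ c > λ/μ.
λ/μ = 21.08/12.83 = 1.6430
Minimum integer c = ⌊1.6430⌋ + 1 = 2
Check: 2·12.83 = 25.66 > 21.08, while 1·12.83 = 12.83 ≤ 21.08

Final: 2 servers


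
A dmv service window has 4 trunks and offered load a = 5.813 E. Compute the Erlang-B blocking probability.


B(c,a) = (a^c/c!) / Σ_{k=0}^{c} a^k/k!
a^4/4! = 47.576233
Σ terms (k=0..4): 1.00000 + 5.81300 + 16.89548 + 32.73782 + 47.57623 = 104.022534
B = 47.576233/104.022534 = 0.457365

Final: 0.457365


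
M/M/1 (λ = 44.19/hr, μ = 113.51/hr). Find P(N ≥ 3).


ρ = 44.19/113.51 = 0.3893
P(N ≥ n) = ρ^n = 0.3893^3 = 0.059002

Final: 0.059002


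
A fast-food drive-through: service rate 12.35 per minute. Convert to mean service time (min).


Mean service time = 1/μ = 1/12.35 minute = 0.08097 minute
In minutes: 0.08097 × 1 = 0.08097 min

Final: 0.08097 min


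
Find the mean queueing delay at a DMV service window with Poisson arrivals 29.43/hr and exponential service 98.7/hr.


ρ = 29.43/98.7 = 0.2982
Wq = ρ/(μ−λ) = 0.2982/(98.7 − 29.43) = 0.2982/69.27 = 0.004305 hr

Final: 0.004305 hr


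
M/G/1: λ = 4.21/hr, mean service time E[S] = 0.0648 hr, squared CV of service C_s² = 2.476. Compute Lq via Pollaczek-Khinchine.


ρ = λ·E[S] = 4.21·0.0648 = 0.2728
Lq = ρ²(1+C_s²)/(2(1−ρ)) = 0.07442·(1+2.476)/(2·0.7272)
= 0.07442·3.4760/1.4544 = 0.17787

Final: 0.17787


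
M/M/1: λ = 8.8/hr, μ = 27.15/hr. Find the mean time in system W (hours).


W = 1/(μ−λ) = 1/(27.15 − 8.8) = 1/18.35 = 0.05450 hr

Final: 0.05450 hr


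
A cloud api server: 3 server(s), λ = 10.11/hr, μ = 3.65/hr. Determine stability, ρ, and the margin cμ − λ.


Total capacity cμ = 3·3.65 = 10.95/hr
ρ = λ/(cμ) = 10.11/10.95 = 0.9233
Stable ⇔ ρ < 1: YES
Spare capacity = cμ − λ = 10.95 − 10.11 = 0.84/hr

Final: ρ = 0.9233; stable; margin = 0.84/hr


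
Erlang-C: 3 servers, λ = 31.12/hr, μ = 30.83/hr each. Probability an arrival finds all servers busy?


a = λ/μ = 1.0094; ρ = a/3 = 0.3365
P₀ = 0.360076 (from M/M/c formula)
C(c,a) = [a^c/(c!(1−ρ))]·P₀ = [1.02849/(6·0.6635)]·0.360076
= 0.25834·0.360076 = 0.093021

Final: 0.093021


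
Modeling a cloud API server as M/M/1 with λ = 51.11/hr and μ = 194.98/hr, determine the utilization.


ρ = λ/μ = 51.11/194.98 = 0.2621

Final: 0.2621


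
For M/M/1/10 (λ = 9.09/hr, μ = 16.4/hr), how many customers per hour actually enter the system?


ρ = 0.5543; P_K = (1−ρ)ρ^10/(1−ρ^11) = 0.001222
λ_eff = λ(1 − P_K) = 9.09·(1 − 0.001222) = 9.09·0.998778 = 9.0789 /hr

Final: 9.0789 /hr


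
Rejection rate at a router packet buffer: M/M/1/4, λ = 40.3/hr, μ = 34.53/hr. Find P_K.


ρ = λ/μ = 40.3/34.53 = 1.1671
P_K = (1−ρ)ρ^K/(1−ρ^(K+1)) = (-0.1671·1.855384)/(1 − 2.165421)
= -0.310037/-1.165421 = 0.266030

Final: 0.266030


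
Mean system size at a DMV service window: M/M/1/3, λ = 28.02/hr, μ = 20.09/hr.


ρ = 28.02/20.09 = 1.3947
L = ρ[1 − (K+1)ρ^K + Kρ^(K+1)] / [(1−ρ)(1−ρ^(K+1))]
Numerator: 1.3947·(1 − 4·2.713092 + 3·3.784014) = 2.091630
Denominator: (-0.3947)·(-2.784014) = 1.098917
L = 2.091630/1.098917 = 1.9034

Final: 1.9034


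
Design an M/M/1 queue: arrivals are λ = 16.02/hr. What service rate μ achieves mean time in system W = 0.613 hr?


W = 1/(μ−λ) ⇒ μ − λ = 1/W = 1/0.613 = 1.6313
μ = λ + 1/W = 16.02 + 1.6313 = 17.6513 per hr

Final: 17.6513 /hr


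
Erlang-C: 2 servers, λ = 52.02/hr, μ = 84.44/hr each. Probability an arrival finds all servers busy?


a = λ/μ = 0.6161; ρ = a/2 = 0.3080
P₀ = 0.529018 (from M/M/c formula)
C(c,a) = [a^c/(c!(1−ρ))]·P₀ = [0.37953/(2·0.6920)]·0.529018
= 0.27424·0.529018 = 0.145076

Final: 0.145076


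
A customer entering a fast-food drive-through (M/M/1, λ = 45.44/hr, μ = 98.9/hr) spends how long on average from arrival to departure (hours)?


W = 1/(μ−λ) = 1/(98.9 − 45.44) = 1/53.46 = 0.01871 hr

Final: 0.01871 hr


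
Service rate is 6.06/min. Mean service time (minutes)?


Mean service time = 1/μ = 1/6.06 minute = 0.16502 minute
In minutes: 0.16502 × 1 = 0.1650 min

Final: 0.1650 min


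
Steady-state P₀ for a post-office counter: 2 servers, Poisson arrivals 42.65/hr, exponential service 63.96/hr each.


a = λ/μ = 42.65/63.96 = 0.6668; ρ = a/c = 0.3334
Σ_{k=0}^{1} a^k/k! (terms k=0..1) = 1.00000 + 0.66682 = 1.66682
Tail: a^2/(2!(1−ρ)) = 0.44465/(2·0.6666) = 0.33353
P₀ = 1/(1.66682 + 0.33353) = 1/2.00035 = 0.499912

Final: 0.499912


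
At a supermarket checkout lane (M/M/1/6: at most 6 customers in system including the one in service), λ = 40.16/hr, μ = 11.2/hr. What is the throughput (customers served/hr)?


ρ = 3.5857; P_K = (1−ρ)ρ^6/(1−ρ^7) = 0.721210
λ_eff = λ(1 − P_K) = 40.16·(1 − 0.721210) = 40.16·0.278790 = 11.1962 /hr

Final: 11.1962 /hr


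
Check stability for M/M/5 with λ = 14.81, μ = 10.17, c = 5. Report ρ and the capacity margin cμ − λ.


Total capacity cμ = 5·10.17 = 50.85/hr
ρ = λ/(cμ) = 14.81/50.85 = 0.2912
Stable ⇔ ρ < 1: YES
Spare capacity = cμ − λ = 50.85 − 14.81 = 36.04/hr

Final: ρ = 0.2912; stable; margin = 36.04/hr


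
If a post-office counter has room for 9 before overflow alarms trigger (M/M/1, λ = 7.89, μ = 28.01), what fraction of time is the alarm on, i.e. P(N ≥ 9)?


ρ = 7.89/28.01 = 0.2817
P(N ≥ n) = ρ^n = 0.2817^9 = 0.00001117

Final: 0.00001117


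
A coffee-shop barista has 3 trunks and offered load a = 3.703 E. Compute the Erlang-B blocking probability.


B(c,a) = (a^c/c!) / Σ_{k=0}^{c} a^k/k!
a^3/3! = 8.462718
Σ terms (k=0..3): 1.00000 + 3.70300 + 6.85610 + 8.46272 = 20.021823
B = 8.462718/20.021823 = 0.422675

Final: 0.422675


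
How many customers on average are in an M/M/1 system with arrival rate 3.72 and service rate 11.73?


ρ = λ/μ = 3.72/11.73 = 0.3171
L = ρ/(1−ρ) = 0.3171/(1 − 0.3171) = 0.3171/0.6829 = 0.4644

Final: 0.4644


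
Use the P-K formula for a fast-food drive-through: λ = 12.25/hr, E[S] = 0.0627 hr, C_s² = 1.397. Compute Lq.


ρ = λ·E[S] = 12.25·0.0627 = 0.7681
Lq = ρ²(1+C_s²)/(2(1−ρ)) = 0.5899·(1+1.397)/(2·0.2319)
= 0.5899·2.3970/0.4638 = 3.04858

Final: 3.04858


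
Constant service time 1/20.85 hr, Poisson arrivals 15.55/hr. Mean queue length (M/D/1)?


ρ = 15.55/20.85 = 0.7458
M/D/1: Lq = ρ²/(2(1−ρ)) = 0.5562/(2·0.2542) = 1.09408

Final: 1.09408


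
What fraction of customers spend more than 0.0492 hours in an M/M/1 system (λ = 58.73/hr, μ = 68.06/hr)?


W ~ Exponential(μ−λ) for M/M/1.
μ − λ = 68.06 − 58.73 = 9.3300
P(W > t) = e^{−(μ−λ)t} = e^{−0.4590} = 0.631892

Final: 0.631892


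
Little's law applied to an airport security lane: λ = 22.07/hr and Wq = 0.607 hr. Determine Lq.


Lq = λWq = 22.07·0.607 = 13.3965

Final: 13.3965


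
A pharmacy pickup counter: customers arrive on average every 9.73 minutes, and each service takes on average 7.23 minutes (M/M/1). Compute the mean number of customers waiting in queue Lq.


λ = 60/9.73 = 6.1665 /hr
μ = 60/7.23 = 8.2988 /hr
ρ = λ/μ = 6.1665/8.2988 = 0.7431
Lq = ρ²/(1−ρ) = 0.5521/0.2569 = 2.1489

Final: 2.1489


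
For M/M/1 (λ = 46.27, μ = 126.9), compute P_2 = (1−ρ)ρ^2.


ρ = 46.27/126.9 = 0.3646
P_n = (1−ρ)·ρ^n = (1 − 0.3646)·0.3646^2 = 0.6354·0.132946 = 0.084472

Final: 0.084472


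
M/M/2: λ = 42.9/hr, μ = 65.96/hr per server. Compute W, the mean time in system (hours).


a = 0.6504; ρ = 0.3252; P₀ = 0.509209
Lq = P₀·a^c·ρ/(c!(1−ρ)²) = 0.07692
Wq = Lq/λ = 0.07692/42.9 = 0.001793 hr
W = Wq + 1/μ = 0.001793 + 0.01516 = 0.01695 hr

Final: 0.01695 hr


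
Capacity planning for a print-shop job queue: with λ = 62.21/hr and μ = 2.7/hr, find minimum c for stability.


Stability requires cμ > λ ⇔ c > λ/μ.
λ/μ = 62.21/2.7 = 23.0407
Minimum integer c = ⌊23.0407⌋ + 1 = 24
Check: 24·2.7 = 64.80 > 62.21, while 23·2.7 = 62.10 ≤ 62.21

Final: 24 servers


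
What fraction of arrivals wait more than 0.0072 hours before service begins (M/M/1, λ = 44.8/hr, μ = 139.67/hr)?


ρ = 44.8/139.67 = 0.3208
P(Wq > t) = ρ·e^{−(μ−λ)t} = 0.3208·e^{−0.6831}
= 0.3208·0.505067 = 0.162003

Final: 0.162003


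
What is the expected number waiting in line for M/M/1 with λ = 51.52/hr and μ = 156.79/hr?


ρ = 51.52/156.79 = 0.3286
Lq = ρ²/(1−ρ) = 0.1080/0.6714 = 0.1608

Final: 0.1608


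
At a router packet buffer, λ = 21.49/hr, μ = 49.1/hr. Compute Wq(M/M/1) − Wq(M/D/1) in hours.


ρ = 21.49/49.1 = 0.4377
Wq(M/M/1) = ρ/(μ−λ) = 0.4377/27.61 = 0.01585 hr
Wq(M/D/1) = ρ/(2(μ−λ)) = 0.007926 hr
Savings = 0.01585 − 0.007926 = 0.007926 hr

Final: 0.007926 hr


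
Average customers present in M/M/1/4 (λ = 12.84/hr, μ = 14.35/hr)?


ρ = 12.84/14.35 = 0.8948
L = ρ[1 − (K+1)ρ^K + Kρ^(K+1)] / [(1−ρ)(1−ρ^(K+1))]
Numerator: 0.8948·(1 − 5·0.640992 + 4·0.573543) = 0.079824
Denominator: (0.1052)·(0.426457) = 0.044875
L = 0.079824/0.044875 = 1.7788

Final: 1.7788


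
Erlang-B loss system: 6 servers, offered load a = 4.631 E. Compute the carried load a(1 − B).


B(6,4.631) = 0.164030 (Erlang-B)
Carried load = a(1 − B) = 4.631·(1 − 0.164030) = 4.631·0.835970 = 3.8714 E

Final: 3.8714 Erlangs


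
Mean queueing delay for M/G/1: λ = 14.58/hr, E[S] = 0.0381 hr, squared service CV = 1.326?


ρ = λ·E[S] = 14.58·0.0381 = 0.5555
E[S²] = E[S]²(1+C_s²) = 0.0381²·(1+1.326) = 0.003376
Wq = λ·E[S²]/(2(1−ρ)) = 14.58·0.003376/(2·0.4445) = 0.05537 hr

Final: 0.05537 hr


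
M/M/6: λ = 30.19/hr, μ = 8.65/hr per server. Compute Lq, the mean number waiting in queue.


a = λ/μ = 3.4902; ρ = a/6 = 0.5817
P₀ = 0.029268
Lq = P₀·a^c·ρ / (c!·(1−ρ)²) = 0.029268·1807.51551·0.5817/(720·0.17498)
= 0.24426

Final: 0.24426


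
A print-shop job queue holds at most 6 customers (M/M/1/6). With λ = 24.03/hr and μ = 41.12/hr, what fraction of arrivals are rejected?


ρ = λ/μ = 24.03/41.12 = 0.5844
P_K = (1−ρ)ρ^K/(1−ρ^(K+1)) = (0.4156·0.039829)/(1 − 0.023276)
= 0.016554/0.976724 = 0.016948

Final: 0.016948


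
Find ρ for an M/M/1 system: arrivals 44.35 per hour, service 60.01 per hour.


ρ = λ/μ = 44.35/60.01 = 0.7390

Final: 0.7390


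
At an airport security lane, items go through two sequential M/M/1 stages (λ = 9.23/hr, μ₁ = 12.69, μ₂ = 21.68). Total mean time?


Each node sees arrival rate λ = 9.23/hr (tandem ⇒ throughput preserved).
W₁ = 1/(μ₁−λ) = 1/(12.69−9.23) = 0.28902 hr
W₂ = 1/(μ₂−λ) = 1/(21.68−9.23) = 0.08032 hr
W_total = W₁ + W₂ = 0.28902 + 0.08032 = 0.36934 hr

Final: 0.36934 hr


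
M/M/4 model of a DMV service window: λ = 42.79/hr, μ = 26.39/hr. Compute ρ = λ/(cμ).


ρ = λ/(cμ) = 42.79/(4·26.39) = 42.79/105.56 = 0.4054

Final: 0.4054


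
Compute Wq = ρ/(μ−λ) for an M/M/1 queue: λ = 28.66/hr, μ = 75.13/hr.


ρ = 28.66/75.13 = 0.3815
Wq = ρ/(μ−λ) = 0.3815/(75.13 − 28.66) = 0.3815/46.47 = 0.008209 hr

Final: 0.008209 hr


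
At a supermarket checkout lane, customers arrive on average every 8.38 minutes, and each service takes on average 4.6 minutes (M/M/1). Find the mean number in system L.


λ = 60/8.38 = 7.1599 /hr
μ = 60/4.6 = 13.0435 /hr
ρ = λ/μ = 7.1599/13.0435 = 0.5489
L = ρ/(1−ρ) = 0.5489/0.4511 = 1.2169

Final: 1.2169


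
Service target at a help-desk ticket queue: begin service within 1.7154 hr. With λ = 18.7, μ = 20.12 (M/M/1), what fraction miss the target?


ρ = 18.7/20.12 = 0.9294
P(Wq > t) = ρ·e^{−(μ−λ)t} = 0.9294·e^{−2.4359}
= 0.9294·0.087522 = 0.081345

Final: 0.081345


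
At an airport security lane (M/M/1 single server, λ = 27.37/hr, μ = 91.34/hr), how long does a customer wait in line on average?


ρ = 27.37/91.34 = 0.2996
Wq = ρ/(μ−λ) = 0.2996/(91.34 − 27.37) = 0.2996/63.97 = 0.004684 hr

Final: 0.004684 hr


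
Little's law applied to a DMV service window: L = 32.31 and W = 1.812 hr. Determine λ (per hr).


λ = L/W = 32.31/1.812 = 17.8311 /hr

Final: 17.8311 /hr


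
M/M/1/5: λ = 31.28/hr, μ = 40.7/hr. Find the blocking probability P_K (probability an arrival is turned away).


ρ = λ/μ = 31.28/40.7 = 0.7686
P_K = (1−ρ)ρ^K/(1−ρ^(K+1)) = (0.2314·0.268140)/(1 − 0.206079)
= 0.062061/0.793921 = 0.078170

Final: 0.078170


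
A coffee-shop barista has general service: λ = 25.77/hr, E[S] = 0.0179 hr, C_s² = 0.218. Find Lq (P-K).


ρ = λ·E[S] = 25.77·0.0179 = 0.4613
Lq = ρ²(1+C_s²)/(2(1−ρ)) = 0.2128·(1+0.218)/(2·0.5387)
= 0.2128·1.2180/1.0774 = 0.24054

Final: 0.24054


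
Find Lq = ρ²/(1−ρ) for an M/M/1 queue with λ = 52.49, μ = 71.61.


ρ = 52.49/71.61 = 0.7330
Lq = ρ²/(1−ρ) = 0.5373/0.2670 = 2.0123

Final: 2.0123


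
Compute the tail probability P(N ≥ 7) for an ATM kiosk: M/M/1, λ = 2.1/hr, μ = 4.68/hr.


ρ = 2.1/4.68 = 0.4487
P(N ≥ n) = ρ^n = 0.4487^7 = 0.003663

Final: 0.003663


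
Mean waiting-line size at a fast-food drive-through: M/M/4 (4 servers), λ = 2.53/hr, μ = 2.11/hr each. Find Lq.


a = λ/μ = 1.1991; ρ = a/4 = 0.2998
P₀ = 0.300460
Lq = P₀·a^c·ρ / (c!·(1−ρ)²) = 0.300460·2.06706·0.2998/(24·0.49033)
= 0.01582

Final: 0.01582


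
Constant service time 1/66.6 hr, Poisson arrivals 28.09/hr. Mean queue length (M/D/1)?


ρ = 28.09/66.6 = 0.4218
M/D/1: Lq = ρ²/(2(1−ρ)) = 0.1779/(2·0.5782) = 0.15382

Final: 0.15382


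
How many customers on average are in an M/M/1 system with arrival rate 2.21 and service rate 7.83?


ρ = λ/μ = 2.21/7.83 = 0.2822
L = ρ/(1−ρ) = 0.2822/(1 − 0.2822) = 0.2822/0.7178 = 0.3932

Final: 0.3932


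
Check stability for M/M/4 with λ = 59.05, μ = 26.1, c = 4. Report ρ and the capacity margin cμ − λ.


Total capacity cμ = 4·26.1 = 104.40/hr
ρ = λ/(cμ) = 59.05/104.40 = 0.5656
Stable ⇔ ρ < 1: YES
Spare capacity = cμ − λ = 104.40 − 59.05 = 45.35/hr

Final: ρ = 0.5656; stable; margin = 45.35/hr


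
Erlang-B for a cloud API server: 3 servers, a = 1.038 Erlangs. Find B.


B(c,a) = (a^c/c!) / Σ_{k=0}^{c} a^k/k!
a^3/3! = 0.186398
Σ terms (k=0..3): 1.00000 + 1.03800 + 0.53872 + 0.18640 = 2.763120
B = 0.186398/2.763120 = 0.067459

Final: 0.067459


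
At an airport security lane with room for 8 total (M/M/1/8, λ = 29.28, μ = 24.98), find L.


ρ = 29.28/24.98 = 1.1721
L = ρ[1 − (K+1)ρ^K + Kρ^(K+1)] / [(1−ρ)(1−ρ^(K+1))]
Numerator: 1.1721·(1 − 9·3.563109 + 8·4.176454) = 2.747086
Denominator: (-0.1721)·(-3.176454) = 0.546788
L = 2.747086/0.546788 = 5.0240

Final: 5.0240


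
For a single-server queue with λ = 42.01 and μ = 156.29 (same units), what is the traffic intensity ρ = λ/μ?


ρ = λ/μ = 42.01/156.29 = 0.2688

Final: 0.2688


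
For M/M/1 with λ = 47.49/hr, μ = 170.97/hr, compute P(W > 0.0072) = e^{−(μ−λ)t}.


W ~ Exponential(μ−λ) for M/M/1.
μ − λ = 170.97 − 47.49 = 123.4800
P(W > t) = e^{−(μ−λ)t} = e^{−0.8891} = 0.411044

Final: 0.411044


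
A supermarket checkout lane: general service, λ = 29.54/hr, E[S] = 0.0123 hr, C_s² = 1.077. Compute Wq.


ρ = λ·E[S] = 29.54·0.0123 = 0.3633
E[S²] = E[S]²(1+C_s²) = 0.0123²·(1+1.077) = 0.0003142
Wq = λ·E[S²]/(2(1−ρ)) = 29.54·0.0003142/(2·0.6367) = 0.007290 hr

Final: 0.007290 hr


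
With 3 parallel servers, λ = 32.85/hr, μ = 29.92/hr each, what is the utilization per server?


ρ = λ/(cμ) = 32.85/(3·29.92) = 32.85/89.76 = 0.3660

Final: 0.3660


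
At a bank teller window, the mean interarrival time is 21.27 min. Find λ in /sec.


λ = 1/(interarrival time) in consistent units.
1 second = 0.0166667 min, so λ = 0.0166667/21.27 = 0.0007836 per second

Final: 0.0007836 /sec
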